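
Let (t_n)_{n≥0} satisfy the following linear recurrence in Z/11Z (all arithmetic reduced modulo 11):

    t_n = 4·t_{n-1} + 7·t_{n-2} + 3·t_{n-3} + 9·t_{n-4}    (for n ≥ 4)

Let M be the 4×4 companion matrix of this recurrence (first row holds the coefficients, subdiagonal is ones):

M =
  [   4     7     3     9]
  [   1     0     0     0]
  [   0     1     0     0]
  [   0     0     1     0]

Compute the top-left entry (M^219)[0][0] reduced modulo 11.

8

(M^219)[0][0] is the top entry after applying M 219 times to the unit state (1, 0, 0, 0). Equivalently it is h_{222} for the auxiliary sequence (h_n) obeying the same recurrence with h_3 = 1 and h_i = 0 for 0 ≤ i < 3:
h_4 = 4·1 + 7·0 + 3·0 + 9·0 = 4
h_5 = 4·4 + 7·1 + 3·0 + 9·0 = 1
h_6 = 4·1 + 7·4 + 3·1 + 9·0 = 2
h_7 = 4·2 + 7·1 + 3·4 + 9·1 = 3
h_8 = 4·3 + 7·2 + 3·1 + 9·4 = 10
h_9 = 4·10 + 7·3 + 3·2 + 9·1 = 10
Continuing the recurrence:
  h_10 = 5;  h_11 = 4;  h_12 = 6;  h_13 = 3;  h_14 = 1;  h_15 = 2
  h_16 = 1;  h_17 = 4;  h_18 = 5;  h_19 = 3;  h_20 = 2;  h_21 = 3
  h_22 = 3;  h_23 = 0;  h_24 = 4;  h_25 = 8;  h_26 = 10;  h_27 = 9
  h_28 = 1;  h_29 = 4;  h_30 = 8;  h_31 = 1;  h_32 = 4;  h_33 = 6
  h_34 = 6;  h_35 = 10;  h_36 = 4;  h_37 = 4;  h_38 = 7;  h_39 = 4
  h_40 = 3;  h_41 = 9;  h_42 = 0;  h_43 = 9;  h_44 = 2;  h_45 = 9
  h_46 = 0;  h_47 = 7;  h_48 = 7;  h_49 = 4;  h_50 = 9;  h_51 = 5
  h_52 = 4;  h_53 = 4;  h_54 = 8;  h_55 = 7;  h_56 = 0;  h_57 = 10
  h_58 = 1;  h_59 = 5;  h_60 = 2;  h_61 = 4;  h_62 = 10;  h_63 = 9
  h_64 = 4;  h_65 = 2;  h_66 = 10;  h_67 = 4;  h_68 = 7;  h_69 = 5
  h_70 = 6;  h_71 = 6;  h_72 = 1;  h_73 = 10;  h_74 = 9;  h_75 = 9
  h_76 = 6;  h_77 = 6;  h_78 = 9;  h_79 = 1;  h_80 = 7;  h_81 = 6
  h_82 = 3;  h_83 = 7;  h_84 = 9;  h_85 = 5;  h_86 = 10;  h_87 = 0
  h_88 = 1;  h_89 = 2;  h_90 = 6;  h_91 = 8;  h_92 = 1;  h_93 = 8
  h_94 = 7;  h_95 = 5;  h_96 = 3;  h_97 = 8;  h_98 = 10;  h_99 = 7
  h_100 = 6;  h_101 = 10;  h_102 = 6;  h_103 = 10;  h_104 = 1;  h_105 = 6
  h_106 = 5;  h_107 = 1;  h_108 = 0;  h_109 = 10;  h_110 = 0;  h_111 = 2
  h_112 = 5;  h_113 = 3;  h_114 = 9;  h_115 = 2;  h_116 = 4;  h_117 = 7
  h_118 = 0;  h_119 = 2;  h_120 = 10;  h_121 = 7;  h_122 = 5;  h_123 = 7
  h_124 = 9;  h_125 = 9;  h_126 = 0;  h_127 = 10;  h_128 = 5;  h_129 = 6
  h_130 = 1;  h_131 = 8;  h_132 = 3;  h_133 = 4;  h_134 = 4;  h_135 = 4
  h_136 = 6;  h_137 = 1;  h_138 = 6;  h_139 = 8;  h_140 = 10;  h_141 = 2
  h_142 = 2;  h_143 = 3;  h_144 = 1;  h_145 = 5;  h_146 = 10;  h_147 = 6
  h_148 = 8;  h_149 = 6;  h_150 = 1;  h_151 = 3;  h_152 = 10;  h_153 = 8
  h_154 = 10;  h_155 = 10;  h_156 = 4;  h_157 = 1;  h_158 = 9;  h_159 = 2
  h_160 = 0;  h_161 = 6;  h_162 = 1;  h_163 = 9;  h_164 = 6;  h_165 = 1
  h_166 = 5;  h_167 = 5;  h_168 = 2;  h_169 = 1;  h_170 = 1;  h_171 = 7
  h_172 = 1;  h_173 = 10;  h_174 = 0;  h_175 = 4;  h_176 = 0;  h_177 = 8
  h_178 = 0;  h_179 = 4;  h_180 = 7;  h_181 = 7;  h_182 = 1;  h_183 = 0
  h_184 = 3;  h_185 = 1;  h_186 = 1;  h_187 = 9;  h_188 = 7;  h_189 = 4
  h_190 = 2;  h_191 = 6;  h_192 = 3;  h_193 = 8;  h_194 = 1;  h_195 = 2
  h_196 = 0;  h_197 = 1;  h_198 = 8;  h_199 = 2;  h_200 = 1;  h_201 = 7
  h_202 = 3;  h_203 = 5;  h_204 = 5;  h_205 = 6;  h_206 = 2;  h_207 = 0
  h_208 = 0;  h_209 = 5;  h_210 = 5;  h_211 = 0;  h_212 = 6;  h_213 = 7
  h_214 = 5;  h_215 = 10;  h_216 = 7;  h_217 = 0;  h_218 = 3;  h_219 = 2
  h_220 = 4
h_221 = 4·4 + 7·2 + 3·3 + 9·0 = 6
h_222 = 4·6 + 7·4 + 3·2 + 9·3 = 8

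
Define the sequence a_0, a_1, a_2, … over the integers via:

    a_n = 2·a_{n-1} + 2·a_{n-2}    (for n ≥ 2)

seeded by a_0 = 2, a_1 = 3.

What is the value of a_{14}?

1663360

a_2 = 2·3 + 2·2 = 10
a_3 = 2·10 + 2·3 = 26
a_4 = 2·26 + 2·10 = 72
a_5 = 2·72 + 2·26 = 196
a_6 = 2·196 + 2·72 = 536
a_7 = 2·536 + 2·196 = 1464
a_8 = 2·1464 + 2·536 = 4000
a_9 = 2·4000 + 2·1464 = 10928
a_10 = 2·10928 + 2·4000 = 29856
a_11 = 2·29856 + 2·10928 = 81568
a_12 = 2·81568 + 2·29856 = 222848
a_13 = 2·222848 + 2·81568 = 608832
a_14 = 2·608832 + 2·222848 = 1663360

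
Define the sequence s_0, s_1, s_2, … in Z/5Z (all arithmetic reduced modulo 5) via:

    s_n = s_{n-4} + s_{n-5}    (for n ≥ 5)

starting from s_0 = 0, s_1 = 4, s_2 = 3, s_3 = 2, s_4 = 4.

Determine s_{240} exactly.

2

s_5 = 0·4 + 0·2 + 0·3 + 1·4 + 1·0 = 4
s_6 = 0·4 + 0·4 + 0·2 + 1·3 + 1·4 = 2
s_7 = 0·2 + 0·4 + 0·4 + 1·2 + 1·3 = 0
s_8 = 0·0 + 0·2 + 0·4 + 1·4 + 1·2 = 1
s_9 = 0·1 + 0·0 + 0·2 + 1·4 + 1·4 = 3
s_10 = 0·3 + 0·1 + 0·0 + 1·2 + 1·4 = 1
Continuing the recurrence:
  s_11 = 2;  s_12 = 1;  s_13 = 4;  s_14 = 4;  s_15 = 3;  s_16 = 3
  s_17 = 0;  s_18 = 3;  s_19 = 2;  s_20 = 1;  s_21 = 3;  s_22 = 3
  s_23 = 0;  s_24 = 3;  s_25 = 4;  s_26 = 1;  s_27 = 3;  s_28 = 3
  s_29 = 2;  s_30 = 0;  s_31 = 4;  s_32 = 1;  s_33 = 0;  s_34 = 2
  s_35 = 4;  s_36 = 0;  s_37 = 1;  s_38 = 2;  s_39 = 1;  s_40 = 4
  s_41 = 1;  s_42 = 3;  s_43 = 3;  s_44 = 0;  s_45 = 0;  s_46 = 4
  s_47 = 1;  s_48 = 3;  s_49 = 0;  s_50 = 4;  s_51 = 0;  s_52 = 4
  s_53 = 3;  s_54 = 4;  s_55 = 4;  s_56 = 4;  s_57 = 2;  s_58 = 2
  s_59 = 3;  s_60 = 3;  s_61 = 1;  s_62 = 4;  s_63 = 0;  s_64 = 1
  s_65 = 4;  s_66 = 0;  s_67 = 4;  s_68 = 1;  s_69 = 0;  s_70 = 4
  s_71 = 4;  s_72 = 0;  s_73 = 1;  s_74 = 4;  s_75 = 3;  s_76 = 4
  s_77 = 1;  s_78 = 0;  s_79 = 2;  s_80 = 2;  s_81 = 0;  s_82 = 1
  s_83 = 2;  s_84 = 4;  s_85 = 2;  s_86 = 1;  s_87 = 3;  s_88 = 1
  s_89 = 1;  s_90 = 3;  s_91 = 4;  s_92 = 4;  s_93 = 2;  s_94 = 4
  s_95 = 2;  s_96 = 3;  s_97 = 1;  s_98 = 1;  s_99 = 1;  s_100 = 0
  s_101 = 4;  s_102 = 2;  s_103 = 2;  s_104 = 1;  s_105 = 4;  s_106 = 1
  s_107 = 4;  s_108 = 3;  s_109 = 0;  s_110 = 0;  s_111 = 0;  s_112 = 2
  s_113 = 3;  s_114 = 0;  s_115 = 0;  s_116 = 2;  s_117 = 0;  s_118 = 3
  s_119 = 0;  s_120 = 2;  s_121 = 2;  s_122 = 3;  s_123 = 3;  s_124 = 2
  s_125 = 4;  s_126 = 0;  s_127 = 1;  s_128 = 0;  s_129 = 1;  s_130 = 4
  s_131 = 1;  s_132 = 1;  s_133 = 1;  s_134 = 0;  s_135 = 0;  s_136 = 2
  s_137 = 2;  s_138 = 1;  s_139 = 0;  s_140 = 2;  s_141 = 4;  s_142 = 3
  s_143 = 1;  s_144 = 2;  s_145 = 1;  s_146 = 2;  s_147 = 4;  s_148 = 3
  s_149 = 3;  s_150 = 3;  s_151 = 1;  s_152 = 2;  s_153 = 1;  s_154 = 1
  s_155 = 4;  s_156 = 3;  s_157 = 3;  s_158 = 2;  s_159 = 0;  s_160 = 2
  s_161 = 1;  s_162 = 0;  s_163 = 2;  s_164 = 2;  s_165 = 3;  s_166 = 1
  s_167 = 2;  s_168 = 4;  s_169 = 0;  s_170 = 4;  s_171 = 3;  s_172 = 1
  s_173 = 4;  s_174 = 4;  s_175 = 2;  s_176 = 4;  s_177 = 0;  s_178 = 3
  s_179 = 1;  s_180 = 1;  s_181 = 4;  s_182 = 3;  s_183 = 4;  s_184 = 2
  s_185 = 0;  s_186 = 2;  s_187 = 2;  s_188 = 1;  s_189 = 2;  s_190 = 2
  s_191 = 4;  s_192 = 3;  s_193 = 3;  s_194 = 4;  s_195 = 1;  s_196 = 2
  s_197 = 1;  s_198 = 2;  s_199 = 0;  s_200 = 3;  s_201 = 3;  s_202 = 3
  s_203 = 2;  s_204 = 3;  s_205 = 1;  s_206 = 1;  s_207 = 0;  s_208 = 0
  s_209 = 4;  s_210 = 2;  s_211 = 1;  s_212 = 0;  s_213 = 4;  s_214 = 1
  s_215 = 3;  s_216 = 1;  s_217 = 4;  s_218 = 0;  s_219 = 4;  s_220 = 4
  s_221 = 0;  s_222 = 4;  s_223 = 4;  s_224 = 3;  s_225 = 4;  s_226 = 4
  s_227 = 3;  s_228 = 2;  s_229 = 2;  s_230 = 3;  s_231 = 2;  s_232 = 0
  s_233 = 4;  s_234 = 0;  s_235 = 0;  s_236 = 2;  s_237 = 4;  s_238 = 4
s_239 = 0·4 + 0·4 + 0·2 + 1·0 + 1·0 = 0
s_240 = 0·0 + 0·4 + 0·4 + 1·2 + 1·0 = 2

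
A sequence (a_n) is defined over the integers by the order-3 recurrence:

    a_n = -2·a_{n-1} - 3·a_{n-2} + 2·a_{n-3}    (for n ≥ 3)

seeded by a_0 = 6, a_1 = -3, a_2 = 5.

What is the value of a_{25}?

a_3 = -2·5 + -3·-3 + 2·6 = 11
a_4 = -2·11 + -3·5 + 2·-3 = -43
a_5 = -2·-43 + -3·11 + 2·5 = 63
a_6 = -2·63 + -3·-43 + 2·11 = 25
a_7 = -2·25 + -3·63 + 2·-43 = -325
a_8 = -2·-325 + -3·25 + 2·63 = 701
a_9 = -2·701 + -3·-325 + 2·25 = -377
a_10 = -2·-377 + -3·701 + 2·-325 = -1999
a_11 = -2·-1999 + -3·-377 + 2·701 = 6531
a_12 = -2·6531 + -3·-1999 + 2·-377 = -7819
a_13 = -2·-7819 + -3·6531 + 2·-1999 = -7953
a_14 = -2·-7953 + -3·-7819 + 2·6531 = 52425
a_15 = -2·52425 + -3·-7953 + 2·-7819 = -96629
a_16 = -2·-96629 + -3·52425 + 2·-7953 = 20077
a_17 = -2·20077 + -3·-96629 + 2·52425 = 354583
a_18 = -2·354583 + -3·20077 + 2·-96629 = -962655
a_19 = -2·-962655 + -3·354583 + 2·20077 = 901715
a_20 = -2·901715 + -3·-962655 + 2·354583 = 1793701
a_21 = -2·1793701 + -3·901715 + 2·-962655 = -8217857
a_22 = -2·-8217857 + -3·1793701 + 2·901715 = 12858041
a_23 = -2·12858041 + -3·-8217857 + 2·1793701 = 2524891
a_24 = -2·2524891 + -3·12858041 + 2·-8217857 = -60059619
a_25 = -2·-60059619 + -3·2524891 + 2·12858041 = 138260647

138260647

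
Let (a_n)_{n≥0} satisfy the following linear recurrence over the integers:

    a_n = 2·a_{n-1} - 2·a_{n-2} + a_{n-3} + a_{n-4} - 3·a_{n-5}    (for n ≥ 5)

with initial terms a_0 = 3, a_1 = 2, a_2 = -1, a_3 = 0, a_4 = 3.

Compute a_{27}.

15152

a_5 = 2·3 + -2·0 + 1·-1 + 1·2 + -3·3 = -2
a_6 = 2·-2 + -2·3 + 1·0 + 1·-1 + -3·2 = -17
a_7 = 2·-17 + -2·-2 + 1·3 + 1·0 + -3·-1 = -24
a_8 = 2·-24 + -2·-17 + 1·-2 + 1·3 + -3·0 = -13
a_9 = 2·-13 + -2·-24 + 1·-17 + 1·-2 + -3·3 = -6
a_10 = 2·-6 + -2·-13 + 1·-24 + 1·-17 + -3·-2 = -21
a_11 = 2·-21 + -2·-6 + 1·-13 + 1·-24 + -3·-17 = -16
a_12 = 2·-16 + -2·-21 + 1·-6 + 1·-13 + -3·-24 = 63
a_13 = 2·63 + -2·-16 + 1·-21 + 1·-6 + -3·-13 = 170
a_14 = 2·170 + -2·63 + 1·-16 + 1·-21 + -3·-6 = 195
a_15 = 2·195 + -2·170 + 1·63 + 1·-16 + -3·-21 = 160
a_16 = 2·160 + -2·195 + 1·170 + 1·63 + -3·-16 = 211
a_17 = 2·211 + -2·160 + 1·195 + 1·170 + -3·63 = 278
a_18 = 2·278 + -2·211 + 1·160 + 1·195 + -3·170 = -21
a_19 = 2·-21 + -2·278 + 1·211 + 1·160 + -3·195 = -812
a_20 = 2·-812 + -2·-21 + 1·278 + 1·211 + -3·160 = -1573
a_21 = 2·-1573 + -2·-812 + 1·-21 + 1·278 + -3·211 = -1898
a_22 = 2·-1898 + -2·-1573 + 1·-812 + 1·-21 + -3·278 = -2317
a_23 = 2·-2317 + -2·-1898 + 1·-1573 + 1·-812 + -3·-21 = -3160
a_24 = 2·-3160 + -2·-2317 + 1·-1898 + 1·-1573 + -3·-812 = -2721
a_25 = 2·-2721 + -2·-3160 + 1·-2317 + 1·-1898 + -3·-1573 = 1382
a_26 = 2·1382 + -2·-2721 + 1·-3160 + 1·-2317 + -3·-1898 = 8423
a_27 = 2·8423 + -2·1382 + 1·-2721 + 1·-3160 + -3·-2317 = 15152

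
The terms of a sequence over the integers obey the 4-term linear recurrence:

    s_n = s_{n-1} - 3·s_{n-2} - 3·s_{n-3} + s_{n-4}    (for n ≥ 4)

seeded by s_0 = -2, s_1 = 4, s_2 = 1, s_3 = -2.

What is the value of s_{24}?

6371221

s_4 = 1·-2 + -3·1 + -3·4 + 1·-2 = -19
s_5 = 1·-19 + -3·-2 + -3·1 + 1·4 = -12
s_6 = 1·-12 + -3·-19 + -3·-2 + 1·1 = 52
s_7 = 1·52 + -3·-12 + -3·-19 + 1·-2 = 143
s_8 = 1·143 + -3·52 + -3·-12 + 1·-19 = 4
s_9 = 1·4 + -3·143 + -3·52 + 1·-12 = -593
s_10 = 1·-593 + -3·4 + -3·143 + 1·52 = -982
s_11 = 1·-982 + -3·-593 + -3·4 + 1·143 = 928
s_12 = 1·928 + -3·-982 + -3·-593 + 1·4 = 5657
s_13 = 1·5657 + -3·928 + -3·-982 + 1·-593 = 5226
s_14 = 1·5226 + -3·5657 + -3·928 + 1·-982 = -15511
s_15 = 1·-15511 + -3·5226 + -3·5657 + 1·928 = -47232
s_16 = 1·-47232 + -3·-15511 + -3·5226 + 1·5657 = -10720
s_17 = 1·-10720 + -3·-47232 + -3·-15511 + 1·5226 = 182735
s_18 = 1·182735 + -3·-10720 + -3·-47232 + 1·-15511 = 341080
s_19 = 1·341080 + -3·182735 + -3·-10720 + 1·-47232 = -222197
s_20 = 1·-222197 + -3·341080 + -3·182735 + 1·-10720 = -1804362
s_21 = 1·-1804362 + -3·-222197 + -3·341080 + 1·182735 = -1978276
s_22 = 1·-1978276 + -3·-1804362 + -3·-222197 + 1·341080 = 4442481
s_23 = 1·4442481 + -3·-1978276 + -3·-1804362 + 1·-222197 = 15568198
s_24 = 1·15568198 + -3·4442481 + -3·-1978276 + 1·-1804362 = 6371221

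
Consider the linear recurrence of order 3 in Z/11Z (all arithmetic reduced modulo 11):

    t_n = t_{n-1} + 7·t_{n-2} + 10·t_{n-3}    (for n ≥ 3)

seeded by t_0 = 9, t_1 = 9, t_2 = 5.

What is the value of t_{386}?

7

t_3 = 1·5 + 7·9 + 10·9 = 4
t_4 = 1·4 + 7·5 + 10·9 = 8
t_5 = 1·8 + 7·4 + 10·5 = 9
t_6 = 1·9 + 7·8 + 10·4 = 6
t_7 = 1·6 + 7·9 + 10·8 = 6
t_8 = 1·6 + 7·6 + 10·9 = 6
t_9 = 1·6 + 7·6 + 10·6 = 9
t_10 = 1·9 + 7·6 + 10·6 = 1
t_11 = 1·1 + 7·9 + 10·6 = 3
t_12 = 1·3 + 7·1 + 10·9 = 1
t_13 = 1·1 + 7·3 + 10·1 = 10
t_14 = 1·10 + 7·1 + 10·3 = 3
t_15 = 1·3 + 7·10 + 10·1 = 6
t_16 = 1·6 + 7·3 + 10·10 = 6
t_17 = 1·6 + 7·6 + 10·3 = 1
t_18 = 1·1 + 7·6 + 10·6 = 4
t_19 = 1·4 + 7·1 + 10·6 = 5
t_20 = 1·5 + 7·4 + 10·1 = 10
t_21 = 1·10 + 7·5 + 10·4 = 8
t_22 = 1·8 + 7·10 + 10·5 = 7
t_23 = 1·7 + 7·8 + 10·10 = 9
t_24 = 1·9 + 7·7 + 10·8 = 6
t_25 = 1·6 + 7·9 + 10·7 = 7
t_26 = 1·7 + 7·6 + 10·9 = 7
t_27 = 1·7 + 7·7 + 10·6 = 6
t_28 = 1·6 + 7·7 + 10·7 = 4
t_29 = 1·4 + 7·6 + 10·7 = 6
t_30 = 1·6 + 7·4 + 10·6 = 6
t_31 = 1·6 + 7·6 + 10·4 = 0
t_32 = 1·0 + 7·6 + 10·6 = 3
t_33 = 1·3 + 7·0 + 10·6 = 8
t_34 = 1·8 + 7·3 + 10·0 = 7
t_35 = 1·7 + 7·8 + 10·3 = 5
t_36 = 1·5 + 7·7 + 10·8 = 2
t_37 = 1·2 + 7·5 + 10·7 = 8
t_38 = 1·8 + 7·2 + 10·5 = 6
t_39 = 1·6 + 7·8 + 10·2 = 5
t_40 = 1·5 + 7·6 + 10·8 = 6
t_41 = 1·6 + 7·5 + 10·6 = 2
t_42 = 1·2 + 7·6 + 10·5 = 6
t_43 = 1·6 + 7·2 + 10·6 = 3
t_44 = 1·3 + 7·6 + 10·2 = 10
t_45 = 1·10 + 7·3 + 10·6 = 3
t_46 = 1·3 + 7·10 + 10·3 = 4
t_47 = 1·4 + 7·3 + 10·10 = 4
t_48 = 1·4 + 7·4 + 10·3 = 7
t_49 = 1·7 + 7·4 + 10·4 = 9
t_50 = 1·9 + 7·7 + 10·4 = 10
t_51 = 1·10 + 7·9 + 10·7 = 0
t_52 = 1·0 + 7·10 + 10·9 = 6
t_53 = 1·6 + 7·0 + 10·10 = 7
t_54 = 1·7 + 7·6 + 10·0 = 5
t_55 = 1·5 + 7·7 + 10·6 = 4
t_56 = 1·4 + 7·5 + 10·7 = 10
t_57 = 1·10 + 7·4 + 10·5 = 0
t_58 = 1·0 + 7·10 + 10·4 = 0
t_59 = 1·0 + 7·0 + 10·10 = 1
t_60 = 1·1 + 7·0 + 10·0 = 1
t_61 = 1·1 + 7·1 + 10·0 = 8
t_62 = 1·8 + 7·1 + 10·1 = 3
t_63 = 1·3 + 7·8 + 10·1 = 3
t_64 = 1·3 + 7·3 + 10·8 = 5
t_65 = 1·5 + 7·3 + 10·3 = 1
t_66 = 1·1 + 7·5 + 10·3 = 0
t_67 = 1·0 + 7·1 + 10·5 = 2
t_68 = 1·2 + 7·0 + 10·1 = 1
t_69 = 1·1 + 7·2 + 10·0 = 4
t_70 = 1·4 + 7·1 + 10·2 = 9
t_71 = 1·9 + 7·4 + 10·1 = 3
t_72 = 1·3 + 7·9 + 10·4 = 7
t_73 = 1·7 + 7·3 + 10·9 = 8
t_74 = 1·8 + 7·7 + 10·3 = 10
t_75 = 1·10 + 7·8 + 10·7 = 4
t_76 = 1·4 + 7·10 + 10·8 = 0
t_77 = 1·0 + 7·4 + 10·10 = 7
t_78 = 1·7 + 7·0 + 10·4 = 3
t_79 = 1·3 + 7·7 + 10·0 = 8
t_80 = 1·8 + 7·3 + 10·7 = 0
t_81 = 1·0 + 7·8 + 10·3 = 9
t_82 = 1·9 + 7·0 + 10·8 = 1
t_83 = 1·1 + 7·9 + 10·0 = 9
t_84 = 1·9 + 7·1 + 10·9 = 7
t_85 = 1·7 + 7·9 + 10·1 = 3
t_86 = 1·3 + 7·7 + 10·9 = 10
t_87 = 1·10 + 7·3 + 10·7 = 2
t_88 = 1·2 + 7·10 + 10·3 = 3
t_89 = 1·3 + 7·2 + 10·10 = 7
t_90 = 1·7 + 7·3 + 10·2 = 4
t_91 = 1·4 + 7·7 + 10·3 = 6
t_92 = 1·6 + 7·4 + 10·7 = 5
t_93 = 1·5 + 7·6 + 10·4 = 10
t_94 = 1·10 + 7·5 + 10·6 = 6
t_95 = 1·6 + 7·10 + 10·5 = 5
t_96 = 1·5 + 7·6 + 10·10 = 4
t_97 = 1·4 + 7·5 + 10·6 = 0
t_98 = 1·0 + 7·4 + 10·5 = 1
t_99 = 1·1 + 7·0 + 10·4 = 8
t_100 = 1·8 + 7·1 + 10·0 = 4
t_101 = 1·4 + 7·8 + 10·1 = 4
t_102 = 1·4 + 7·4 + 10·8 = 2
t_103 = 1·2 + 7·4 + 10·4 = 4
t_104 = 1·4 + 7·2 + 10·4 = 3
t_105 = 1·3 + 7·4 + 10·2 = 7
t_106 = 1·7 + 7·3 + 10·4 = 2
t_107 = 1·2 + 7·7 + 10·3 = 4
t_108 = 1·4 + 7·2 + 10·7 = 0
t_109 = 1·0 + 7·4 + 10·2 = 4
t_110 = 1·4 + 7·0 + 10·4 = 0
t_111 = 1·0 + 7·4 + 10·0 = 6
t_112 = 1·6 + 7·0 + 10·4 = 2
t_113 = 1·2 + 7·6 + 10·0 = 0
t_114 = 1·0 + 7·2 + 10·6 = 8
t_115 = 1·8 + 7·0 + 10·2 = 6
t_116 = 1·6 + 7·8 + 10·0 = 7
t_117 = 1·7 + 7·6 + 10·8 = 8
t_118 = 1·8 + 7·7 + 10·6 = 7
t_119 = 1·7 + 7·8 + 10·7 = 1
t_120 = 1·1 + 7·7 + 10·8 = 9
t_121 = 1·9 + 7·1 + 10·7 = 9
t_122 = 1·9 + 7·9 + 10·1 = 5
(t_120, t_121, t_122) = (9, 9, 5) = (t_0, t_1, t_2), so the sequence has period 120.
386 ≡ 26 (mod 120), hence t_386 = t_26 = 7.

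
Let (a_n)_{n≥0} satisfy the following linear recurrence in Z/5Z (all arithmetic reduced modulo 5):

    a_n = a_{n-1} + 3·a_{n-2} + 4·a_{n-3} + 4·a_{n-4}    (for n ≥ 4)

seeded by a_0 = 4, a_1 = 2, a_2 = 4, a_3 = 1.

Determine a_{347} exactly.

a_4 = 1·1 + 3·4 + 4·2 + 4·4 = 2
a_5 = 1·2 + 3·1 + 4·4 + 4·2 = 4
a_6 = 1·4 + 3·2 + 4·1 + 4·4 = 0
a_7 = 1·0 + 3·4 + 4·2 + 4·1 = 4
a_8 = 1·4 + 3·0 + 4·4 + 4·2 = 3
a_9 = 1·3 + 3·4 + 4·0 + 4·4 = 1
a_10 = 1·1 + 3·3 + 4·4 + 4·0 = 1
a_11 = 1·1 + 3·1 + 4·3 + 4·4 = 2
a_12 = 1·2 + 3·1 + 4·1 + 4·3 = 1
a_13 = 1·1 + 3·2 + 4·1 + 4·1 = 0
a_14 = 1·0 + 3·1 + 4·2 + 4·1 = 0
a_15 = 1·0 + 3·0 + 4·1 + 4·2 = 2
a_16 = 1·2 + 3·0 + 4·0 + 4·1 = 1
a_17 = 1·1 + 3·2 + 4·0 + 4·0 = 2
a_18 = 1·2 + 3·1 + 4·2 + 4·0 = 3
a_19 = 1·3 + 3·2 + 4·1 + 4·2 = 1
a_20 = 1·1 + 3·3 + 4·2 + 4·1 = 2
a_21 = 1·2 + 3·1 + 4·3 + 4·2 = 0
a_22 = 1·0 + 3·2 + 4·1 + 4·3 = 2
a_23 = 1·2 + 3·0 + 4·2 + 4·1 = 4
a_24 = 1·4 + 3·2 + 4·0 + 4·2 = 3
a_25 = 1·3 + 3·4 + 4·2 + 4·0 = 3
a_26 = 1·3 + 3·3 + 4·4 + 4·2 = 1
a_27 = 1·1 + 3·3 + 4·3 + 4·4 = 3
a_28 = 1·3 + 3·1 + 4·3 + 4·3 = 0
a_29 = 1·0 + 3·3 + 4·1 + 4·3 = 0
a_30 = 1·0 + 3·0 + 4·3 + 4·1 = 1
a_31 = 1·1 + 3·0 + 4·0 + 4·3 = 3
a_32 = 1·3 + 3·1 + 4·0 + 4·0 = 1
a_33 = 1·1 + 3·3 + 4·1 + 4·0 = 4
a_34 = 1·4 + 3·1 + 4·3 + 4·1 = 3
a_35 = 1·3 + 3·4 + 4·1 + 4·3 = 1
a_36 = 1·1 + 3·3 + 4·4 + 4·1 = 0
a_37 = 1·0 + 3·1 + 4·3 + 4·4 = 1
a_38 = 1·1 + 3·0 + 4·1 + 4·3 = 2
a_39 = 1·2 + 3·1 + 4·0 + 4·1 = 4
a_40 = 1·4 + 3·2 + 4·1 + 4·0 = 4
a_41 = 1·4 + 3·4 + 4·2 + 4·1 = 3
a_42 = 1·3 + 3·4 + 4·4 + 4·2 = 4
a_43 = 1·4 + 3·3 + 4·4 + 4·4 = 0
a_44 = 1·0 + 3·4 + 4·3 + 4·4 = 0
a_45 = 1·0 + 3·0 + 4·4 + 4·3 = 3
a_46 = 1·3 + 3·0 + 4·0 + 4·4 = 4
a_47 = 1·4 + 3·3 + 4·0 + 4·0 = 3
a_48 = 1·3 + 3·4 + 4·3 + 4·0 = 2
a_49 = 1·2 + 3·3 + 4·4 + 4·3 = 4
a_50 = 1·4 + 3·2 + 4·3 + 4·4 = 3
a_51 = 1·3 + 3·4 + 4·2 + 4·3 = 0
a_52 = 1·0 + 3·3 + 4·4 + 4·2 = 3
a_53 = 1·3 + 3·0 + 4·3 + 4·4 = 1
a_54 = 1·1 + 3·3 + 4·0 + 4·3 = 2
a_55 = 1·2 + 3·1 + 4·3 + 4·0 = 2
a_56 = 1·2 + 3·2 + 4·1 + 4·3 = 4
a_57 = 1·4 + 3·2 + 4·2 + 4·1 = 2
a_58 = 1·2 + 3·4 + 4·2 + 4·2 = 0
a_59 = 1·0 + 3·2 + 4·4 + 4·2 = 0
a_60 = 1·0 + 3·0 + 4·2 + 4·4 = 4
a_61 = 1·4 + 3·0 + 4·0 + 4·2 = 2
a_62 = 1·2 + 3·4 + 4·0 + 4·0 = 4
a_63 = 1·4 + 3·2 + 4·4 + 4·0 = 1
(a_60, a_61, a_62, a_63) = (4, 2, 4, 1) = (a_0, a_1, a_2, a_3), so the sequence has period 60.
347 ≡ 47 (mod 60), hence a_347 = a_47 = 3.

3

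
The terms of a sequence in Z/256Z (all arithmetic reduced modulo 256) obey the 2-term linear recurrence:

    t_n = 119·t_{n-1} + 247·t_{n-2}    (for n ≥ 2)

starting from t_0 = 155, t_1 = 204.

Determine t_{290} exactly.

t_2 = 119·204 + 247·155 = 97
t_3 = 119·97 + 247·204 = 235
t_4 = 119·235 + 247·97 = 212
t_5 = 119·212 + 247·235 = 73
t_6 = 119·73 + 247·212 = 123
t_7 = 119·123 + 247·73 = 156
t_8 = 119·156 + 247·123 = 49
t_9 = 119·49 + 247·156 = 75
t_10 = 119·75 + 247·49 = 36
t_11 = 119·36 + 247·75 = 25
t_12 = 119·25 + 247·36 = 91
t_13 = 119·91 + 247·25 = 108
t_14 = 119·108 + 247·91 = 1
t_15 = 119·1 + 247·108 = 171
t_16 = 119·171 + 247·1 = 116
t_17 = 119·116 + 247·171 = 233
t_18 = 119·233 + 247·116 = 59
t_19 = 119·59 + 247·233 = 60
t_20 = 119·60 + 247·59 = 209
t_21 = 119·209 + 247·60 = 11
t_22 = 119·11 + 247·209 = 196
t_23 = 119·196 + 247·11 = 185
t_24 = 119·185 + 247·196 = 27
t_25 = 119·27 + 247·185 = 12
t_26 = 119·12 + 247·27 = 161
t_27 = 119·161 + 247·12 = 107
t_28 = 119·107 + 247·161 = 20
t_29 = 119·20 + 247·107 = 137
t_30 = 119·137 + 247·20 = 251
t_31 = 119·251 + 247·137 = 220
t_32 = 119·220 + 247·251 = 113
t_33 = 119·113 + 247·220 = 203
t_34 = 119·203 + 247·113 = 100
t_35 = 119·100 + 247·203 = 89
t_36 = 119·89 + 247·100 = 219
t_37 = 119·219 + 247·89 = 172
t_38 = 119·172 + 247·219 = 65
t_39 = 119·65 + 247·172 = 43
t_40 = 119·43 + 247·65 = 180
t_41 = 119·180 + 247·43 = 41
t_42 = 119·41 + 247·180 = 187
t_43 = 119·187 + 247·41 = 124
t_44 = 119·124 + 247·187 = 17
t_45 = 119·17 + 247·124 = 139
t_46 = 119·139 + 247·17 = 4
t_47 = 119·4 + 247·139 = 249
t_48 = 119·249 + 247·4 = 155
t_49 = 119·155 + 247·249 = 76
t_50 = 119·76 + 247·155 = 225
t_51 = 119·225 + 247·76 = 235
t_52 = 119·235 + 247·225 = 84
t_53 = 119·84 + 247·235 = 201
t_54 = 119·201 + 247·84 = 123
t_55 = 119·123 + 247·201 = 28
t_56 = 119·28 + 247·123 = 177
t_57 = 119·177 + 247·28 = 75
t_58 = 119·75 + 247·177 = 164
t_59 = 119·164 + 247·75 = 153
t_60 = 119·153 + 247·164 = 91
t_61 = 119·91 + 247·153 = 236
t_62 = 119·236 + 247·91 = 129
t_63 = 119·129 + 247·236 = 171
t_64 = 119·171 + 247·129 = 244
t_65 = 119·244 + 247·171 = 105
t_66 = 119·105 + 247·244 = 59
t_67 = 119·59 + 247·105 = 188
t_68 = 119·188 + 247·59 = 81
t_69 = 119·81 + 247·188 = 11
t_70 = 119·11 + 247·81 = 68
t_71 = 119·68 + 247·11 = 57
t_72 = 119·57 + 247·68 = 27
t_73 = 119·27 + 247·57 = 140
t_74 = 119·140 + 247·27 = 33
t_75 = 119·33 + 247·140 = 107
t_76 = 119·107 + 247·33 = 148
t_77 = 119·148 + 247·107 = 9
t_78 = 119·9 + 247·148 = 251
t_79 = 119·251 + 247·9 = 92
t_80 = 119·92 + 247·251 = 241
t_81 = 119·241 + 247·92 = 203
t_82 = 119·203 + 247·241 = 228
t_83 = 119·228 + 247·203 = 217
t_84 = 119·217 + 247·228 = 219
t_85 = 119·219 + 247·217 = 44
t_86 = 119·44 + 247·219 = 193
t_87 = 119·193 + 247·44 = 43
t_88 = 119·43 + 247·193 = 52
t_89 = 119·52 + 247·43 = 169
t_90 = 119·169 + 247·52 = 187
t_91 = 119·187 + 247·169 = 252
t_92 = 119·252 + 247·187 = 145
t_93 = 119·145 + 247·252 = 139
t_94 = 119·139 + 247·145 = 132
t_95 = 119·132 + 247·139 = 121
t_96 = 119·121 + 247·132 = 155
t_97 = 119·155 + 247·121 = 204
(t_96, t_97) = (155, 204) = (t_0, t_1), so the sequence has period 96.
290 ≡ 2 (mod 96), hence t_290 = t_2 = 97.

97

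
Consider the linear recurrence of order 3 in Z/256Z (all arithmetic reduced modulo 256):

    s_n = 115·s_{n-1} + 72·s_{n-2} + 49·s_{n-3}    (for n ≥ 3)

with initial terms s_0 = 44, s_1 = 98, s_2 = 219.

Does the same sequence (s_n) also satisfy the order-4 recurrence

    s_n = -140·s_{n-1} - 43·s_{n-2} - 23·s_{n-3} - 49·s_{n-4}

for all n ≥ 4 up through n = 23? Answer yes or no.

yes

Terms s_0..s_23: 44, 98, 219, 93, 33, 230, 103, 70, 112, 183, 27, 9, 170, 17, 44, 22, 131, 117, 157, 130, 243, 198, 44, 247
n=4: candidate gives 33, actual s_4 = 33 ✓
n=5: candidate gives 230, actual s_5 = 230 ✓
n=6: candidate gives 103, actual s_6 = 103 ✓
n=7: candidate gives 70, actual s_7 = 70 ✓
n=8: candidate gives 112, actual s_8 = 112 ✓
n=9: candidate gives 183, actual s_9 = 183 ✓
n=10: candidate gives 27, actual s_10 = 27 ✓
n=11: candidate gives 9, actual s_11 = 9 ✓
n=12: candidate gives 170, actual s_12 = 170 ✓
n=13: candidate gives 17, actual s_13 = 17 ✓
n=14: candidate gives 44, actual s_14 = 44 ✓
n=15: candidate gives 22, actual s_15 = 22 ✓
n=16: candidate gives 131, actual s_16 = 131 ✓
n=17: candidate gives 117, actual s_17 = 117 ✓
n=18: candidate gives 157, actual s_18 = 157 ✓
n=19: candidate gives 130, actual s_19 = 130 ✓
n=20: candidate gives 243, actual s_20 = 243 ✓
n=21: candidate gives 198, actual s_21 = 198 ✓
n=22: candidate gives 44, actual s_22 = 44 ✓
n=23: candidate gives 247, actual s_23 = 247 ✓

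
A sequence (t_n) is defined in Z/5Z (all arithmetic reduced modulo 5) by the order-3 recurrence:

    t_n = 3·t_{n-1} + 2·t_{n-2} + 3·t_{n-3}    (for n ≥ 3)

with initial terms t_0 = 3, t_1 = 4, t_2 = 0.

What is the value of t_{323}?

1

t_3 = 3·0 + 2·4 + 3·3 = 2
t_4 = 3·2 + 2·0 + 3·4 = 3
t_5 = 3·3 + 2·2 + 3·0 = 3
t_6 = 3·3 + 2·3 + 3·2 = 1
t_7 = 3·1 + 2·3 + 3·3 = 3
t_8 = 3·3 + 2·1 + 3·3 = 0
t_9 = 3·0 + 2·3 + 3·1 = 4
t_10 = 3·4 + 2·0 + 3·3 = 1
t_11 = 3·1 + 2·4 + 3·0 = 1
t_12 = 3·1 + 2·1 + 3·4 = 2
t_13 = 3·2 + 2·1 + 3·1 = 1
t_14 = 3·1 + 2·2 + 3·1 = 0
t_15 = 3·0 + 2·1 + 3·2 = 3
t_16 = 3·3 + 2·0 + 3·1 = 2
t_17 = 3·2 + 2·3 + 3·0 = 2
t_18 = 3·2 + 2·2 + 3·3 = 4
t_19 = 3·4 + 2·2 + 3·2 = 2
t_20 = 3·2 + 2·4 + 3·2 = 0
t_21 = 3·0 + 2·2 + 3·4 = 1
t_22 = 3·1 + 2·0 + 3·2 = 4
t_23 = 3·4 + 2·1 + 3·0 = 4
t_24 = 3·4 + 2·4 + 3·1 = 3
t_25 = 3·3 + 2·4 + 3·4 = 4
t_26 = 3·4 + 2·3 + 3·4 = 0
(t_24, t_25, t_26) = (3, 4, 0) = (t_0, t_1, t_2), so the sequence has period 24.
323 ≡ 11 (mod 24), hence t_323 = t_11 = 1.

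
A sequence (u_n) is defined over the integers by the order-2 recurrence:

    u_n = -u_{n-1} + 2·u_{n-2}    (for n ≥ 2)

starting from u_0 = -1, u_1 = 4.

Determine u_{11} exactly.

u_2 = -1·4 + 2·-1 = -6
u_3 = -1·-6 + 2·4 = 14
u_4 = -1·14 + 2·-6 = -26
u_5 = -1·-26 + 2·14 = 54
u_6 = -1·54 + 2·-26 = -106
u_7 = -1·-106 + 2·54 = 214
u_8 = -1·214 + 2·-106 = -426
u_9 = -1·-426 + 2·214 = 854
u_10 = -1·854 + 2·-426 = -1706
u_11 = -1·-1706 + 2·854 = 3414

3414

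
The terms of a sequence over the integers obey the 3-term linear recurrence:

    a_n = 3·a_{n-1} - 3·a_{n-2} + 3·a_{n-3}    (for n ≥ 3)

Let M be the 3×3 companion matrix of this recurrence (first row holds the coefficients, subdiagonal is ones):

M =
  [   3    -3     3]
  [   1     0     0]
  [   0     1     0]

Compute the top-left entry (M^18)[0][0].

(M^18)[0][0] is the top entry after applying M 18 times to the unit state (1, 0, 0). Equivalently it is h_{20} for the auxiliary sequence (h_n) obeying the same recurrence with h_2 = 1 and h_i = 0 for 0 ≤ i < 2:
h_3 = 3·1 + -3·0 + 3·0 = 3
h_4 = 3·3 + -3·1 + 3·0 = 6
h_5 = 3·6 + -3·3 + 3·1 = 12
h_6 = 3·12 + -3·6 + 3·3 = 27
h_7 = 3·27 + -3·12 + 3·6 = 63
h_8 = 3·63 + -3·27 + 3·12 = 144
h_9 = 3·144 + -3·63 + 3·27 = 324
h_10 = 3·324 + -3·144 + 3·63 = 729
h_11 = 3·729 + -3·324 + 3·144 = 1647
h_12 = 3·1647 + -3·729 + 3·324 = 3726
h_13 = 3·3726 + -3·1647 + 3·729 = 8424
h_14 = 3·8424 + -3·3726 + 3·1647 = 19035
h_15 = 3·19035 + -3·8424 + 3·3726 = 43011
h_16 = 3·43011 + -3·19035 + 3·8424 = 97200
h_17 = 3·97200 + -3·43011 + 3·19035 = 219672
h_18 = 3·219672 + -3·97200 + 3·43011 = 496449
h_19 = 3·496449 + -3·219672 + 3·97200 = 1121931
h_20 = 3·1121931 + -3·496449 + 3·219672 = 2535462

2535462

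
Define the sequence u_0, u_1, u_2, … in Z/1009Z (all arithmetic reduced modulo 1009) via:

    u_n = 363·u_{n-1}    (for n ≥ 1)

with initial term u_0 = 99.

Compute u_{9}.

345

u_1 = 363·99 = 622
u_2 = 363·622 = 779
u_3 = 363·779 = 257
u_4 = 363·257 = 463
u_5 = 363·463 = 575
u_6 = 363·575 = 871
u_7 = 363·871 = 356
u_8 = 363·356 = 76
u_9 = 363·76 = 345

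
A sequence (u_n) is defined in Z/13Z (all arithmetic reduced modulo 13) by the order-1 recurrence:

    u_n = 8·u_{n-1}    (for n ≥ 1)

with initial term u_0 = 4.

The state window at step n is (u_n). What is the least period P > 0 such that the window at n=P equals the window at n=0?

n=0: window = (4)
n=1: window = (6)
n=2: window = (9)
n=3: window = (7)
n=4: window = (4)
window at n=4 equals window at n=0 → period = 4

4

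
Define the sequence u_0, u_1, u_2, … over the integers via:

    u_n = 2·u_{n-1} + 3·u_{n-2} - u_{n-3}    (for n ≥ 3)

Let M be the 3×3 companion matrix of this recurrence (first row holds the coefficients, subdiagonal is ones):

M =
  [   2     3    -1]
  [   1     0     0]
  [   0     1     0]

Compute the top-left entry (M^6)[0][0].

(M^6)[0][0] is the top entry after applying M 6 times to the unit state (1, 0, 0). Equivalently it is h_{8} for the auxiliary sequence (h_n) obeying the same recurrence with h_2 = 1 and h_i = 0 for 0 ≤ i < 2:
h_3 = 2·1 + 3·0 + -1·0 = 2
h_4 = 2·2 + 3·1 + -1·0 = 7
h_5 = 2·7 + 3·2 + -1·1 = 19
h_6 = 2·19 + 3·7 + -1·2 = 57
h_7 = 2·57 + 3·19 + -1·7 = 164
h_8 = 2·164 + 3·57 + -1·19 = 480

480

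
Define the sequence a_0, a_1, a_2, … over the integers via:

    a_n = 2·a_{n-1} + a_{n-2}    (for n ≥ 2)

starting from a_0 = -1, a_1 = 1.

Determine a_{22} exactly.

a_2 = 2·1 + 1·-1 = 1
a_3 = 2·1 + 1·1 = 3
a_4 = 2·3 + 1·1 = 7
a_5 = 2·7 + 1·3 = 17
a_6 = 2·17 + 1·7 = 41
a_7 = 2·41 + 1·17 = 99
a_8 = 2·99 + 1·41 = 239
a_9 = 2·239 + 1·99 = 577
a_10 = 2·577 + 1·239 = 1393
a_11 = 2·1393 + 1·577 = 3363
a_12 = 2·3363 + 1·1393 = 8119
a_13 = 2·8119 + 1·3363 = 19601
a_14 = 2·19601 + 1·8119 = 47321
a_15 = 2·47321 + 1·19601 = 114243
a_16 = 2·114243 + 1·47321 = 275807
a_17 = 2·275807 + 1·114243 = 665857
a_18 = 2·665857 + 1·275807 = 1607521
a_19 = 2·1607521 + 1·665857 = 3880899
a_20 = 2·3880899 + 1·1607521 = 9369319
a_21 = 2·9369319 + 1·3880899 = 22619537
a_22 = 2·22619537 + 1·9369319 = 54608393

54608393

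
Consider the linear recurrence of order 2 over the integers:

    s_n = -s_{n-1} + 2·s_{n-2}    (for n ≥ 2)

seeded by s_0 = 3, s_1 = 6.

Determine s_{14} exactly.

-16380

s_2 = -1·6 + 2·3 = 0
s_3 = -1·0 + 2·6 = 12
s_4 = -1·12 + 2·0 = -12
s_5 = -1·-12 + 2·12 = 36
s_6 = -1·36 + 2·-12 = -60
s_7 = -1·-60 + 2·36 = 132
s_8 = -1·132 + 2·-60 = -252
s_9 = -1·-252 + 2·132 = 516
s_10 = -1·516 + 2·-252 = -1020
s_11 = -1·-1020 + 2·516 = 2052
s_12 = -1·2052 + 2·-1020 = -4092
s_13 = -1·-4092 + 2·2052 = 8196
s_14 = -1·8196 + 2·-4092 = -16380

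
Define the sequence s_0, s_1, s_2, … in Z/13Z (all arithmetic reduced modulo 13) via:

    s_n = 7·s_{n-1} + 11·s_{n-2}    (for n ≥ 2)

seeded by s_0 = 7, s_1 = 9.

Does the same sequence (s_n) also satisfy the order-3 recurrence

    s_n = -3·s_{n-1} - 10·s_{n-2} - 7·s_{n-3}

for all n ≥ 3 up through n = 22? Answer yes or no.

yes

Terms s_0..s_22: 7, 9, 10, 0, 6, 3, 9, 5, 4, 5, 1, 10, 3, 1, 1, 5, 7, 0, 12, 6, 5, 10, 8
n=3: candidate gives 0, actual s_3 = 0 ✓
n=4: candidate gives 6, actual s_4 = 6 ✓
n=5: candidate gives 3, actual s_5 = 3 ✓
n=6: candidate gives 9, actual s_6 = 9 ✓
n=7: candidate gives 5, actual s_7 = 5 ✓
n=8: candidate gives 4, actual s_8 = 4 ✓
n=9: candidate gives 5, actual s_9 = 5 ✓
n=10: candidate gives 1, actual s_10 = 1 ✓
n=11: candidate gives 10, actual s_11 = 10 ✓
n=12: candidate gives 3, actual s_12 = 3 ✓
n=13: candidate gives 1, actual s_13 = 1 ✓
n=14: candidate gives 1, actual s_14 = 1 ✓
n=15: candidate gives 5, actual s_15 = 5 ✓
n=16: candidate gives 7, actual s_16 = 7 ✓
n=17: candidate gives 0, actual s_17 = 0 ✓
n=18: candidate gives 12, actual s_18 = 12 ✓
n=19: candidate gives 6, actual s_19 = 6 ✓
n=20: candidate gives 5, actual s_20 = 5 ✓
n=21: candidate gives 10, actual s_21 = 10 ✓
n=22: candidate gives 8, actual s_22 = 8 ✓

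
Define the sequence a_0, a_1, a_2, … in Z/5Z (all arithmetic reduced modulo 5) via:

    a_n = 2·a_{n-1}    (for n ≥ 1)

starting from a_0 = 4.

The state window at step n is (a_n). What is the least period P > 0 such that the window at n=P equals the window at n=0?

4

n=0: window = (4)
n=1: window = (3)
n=2: window = (1)
n=3: window = (2)
n=4: window = (4)
window at n=4 equals window at n=0 → period = 4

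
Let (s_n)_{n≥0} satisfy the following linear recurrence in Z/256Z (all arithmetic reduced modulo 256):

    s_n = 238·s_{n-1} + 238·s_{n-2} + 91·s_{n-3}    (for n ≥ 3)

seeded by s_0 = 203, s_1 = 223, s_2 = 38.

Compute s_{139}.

103

s_3 = 238·38 + 238·223 + 91·203 = 207
s_4 = 238·207 + 238·38 + 91·223 = 11
s_5 = 238·11 + 238·207 + 91·38 = 46
s_6 = 238·46 + 238·11 + 91·207 = 147
s_7 = 238·147 + 238·46 + 91·11 = 87
s_8 = 238·87 + 238·147 + 91·46 = 230
Continuing the recurrence:
  s_9 = 247;  s_10 = 99;  s_11 = 110;  s_12 = 27;  s_13 = 143;  s_14 = 38
  s_15 = 223;  s_16 = 123;  s_17 = 46;  s_18 = 99;  s_19 = 135;  s_20 = 230
  s_21 = 135;  s_22 = 83;  s_23 = 110;  s_24 = 107;  s_25 = 63;  s_26 = 38
  s_27 = 239;  s_28 = 235;  s_29 = 46;  s_30 = 51;  s_31 = 183;  s_32 = 230
  s_33 = 23;  s_34 = 67;  s_35 = 110;  s_36 = 187;  s_37 = 239;  s_38 = 38
  s_39 = 255;  s_40 = 91;  s_41 = 46;  s_42 = 3;  s_43 = 231;  s_44 = 230
  s_45 = 167;  s_46 = 51;  s_47 = 110;  s_48 = 11;  s_49 = 159;  s_50 = 38
  s_51 = 15;  s_52 = 203;  s_53 = 46;  s_54 = 211;  s_55 = 23;  s_56 = 230
  s_57 = 55;  s_58 = 35;  s_59 = 110;  s_60 = 91;  s_61 = 79;  s_62 = 38
  s_63 = 31;  s_64 = 59;  s_65 = 46;  s_66 = 163;  s_67 = 71;  s_68 = 230
  s_69 = 199;  s_70 = 19;  s_71 = 110;  s_72 = 171;  s_73 = 255;  s_74 = 38
  s_75 = 47;  s_76 = 171;  s_77 = 46;  s_78 = 115;  s_79 = 119;  s_80 = 230
  s_81 = 87;  s_82 = 3;  s_83 = 110;  s_84 = 251;  s_85 = 175;  s_86 = 38
  s_87 = 63;  s_88 = 27;  s_89 = 46;  s_90 = 67;  s_91 = 167;  s_92 = 230
  s_93 = 231;  s_94 = 243;  s_95 = 110;  s_96 = 75;  s_97 = 95;  s_98 = 38
  s_99 = 79;  s_100 = 139;  s_101 = 46;  s_102 = 19;  s_103 = 215;  s_104 = 230
  s_105 = 119;  s_106 = 227;  s_107 = 110;  s_108 = 155;  s_109 = 15;  s_110 = 38
  s_111 = 95;  s_112 = 251;  s_113 = 46;  s_114 = 227;  s_115 = 7;  s_116 = 230
  s_117 = 7;  s_118 = 211;  s_119 = 110;  s_120 = 235;  s_121 = 191;  s_122 = 38
  s_123 = 111;  s_124 = 107;  s_125 = 46;  s_126 = 179;  s_127 = 55;  s_128 = 230
  s_129 = 151;  s_130 = 195;  s_131 = 110;  s_132 = 59;  s_133 = 111;  s_134 = 38
  s_135 = 127;  s_136 = 219;  s_137 = 46
s_138 = 238·46 + 238·219 + 91·127 = 131
s_139 = 238·131 + 238·46 + 91·219 = 103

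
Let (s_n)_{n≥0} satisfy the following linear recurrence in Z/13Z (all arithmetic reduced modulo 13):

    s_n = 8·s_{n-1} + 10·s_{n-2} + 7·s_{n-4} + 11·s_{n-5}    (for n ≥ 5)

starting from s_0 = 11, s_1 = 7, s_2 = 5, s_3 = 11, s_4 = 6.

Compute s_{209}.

s_5 = 8·6 + 10·11 + 0·5 + 7·7 + 11·11 = 3
s_6 = 8·3 + 10·6 + 0·11 + 7·5 + 11·7 = 1
s_7 = 8·1 + 10·3 + 0·6 + 7·11 + 11·5 = 1
s_8 = 8·1 + 10·1 + 0·3 + 7·6 + 11·11 = 12
s_9 = 8·12 + 10·1 + 0·1 + 7·3 + 11·6 = 11
s_10 = 8·11 + 10·12 + 0·1 + 7·1 + 11·3 = 1
s_11 = 8·1 + 10·11 + 0·12 + 7·1 + 11·1 = 6
s_12 = 8·6 + 10·1 + 0·11 + 7·12 + 11·1 = 10
s_13 = 8·10 + 10·6 + 0·1 + 7·11 + 11·12 = 11
s_14 = 8·11 + 10·10 + 0·6 + 7·1 + 11·11 = 4
s_15 = 8·4 + 10·11 + 0·10 + 7·6 + 11·1 = 0
s_16 = 8·0 + 10·4 + 0·11 + 7·10 + 11·6 = 7
s_17 = 8·7 + 10·0 + 0·4 + 7·11 + 11·10 = 9
s_18 = 8·9 + 10·7 + 0·0 + 7·4 + 11·11 = 5
s_19 = 8·5 + 10·9 + 0·7 + 7·0 + 11·4 = 5
s_20 = 8·5 + 10·5 + 0·9 + 7·7 + 11·0 = 9
s_21 = 8·9 + 10·5 + 0·5 + 7·9 + 11·7 = 2
s_22 = 8·2 + 10·9 + 0·5 + 7·5 + 11·9 = 6
s_23 = 8·6 + 10·2 + 0·9 + 7·5 + 11·5 = 2
s_24 = 8·2 + 10·6 + 0·2 + 7·9 + 11·5 = 12
s_25 = 8·12 + 10·2 + 0·6 + 7·2 + 11·9 = 8
s_26 = 8·8 + 10·12 + 0·2 + 7·6 + 11·2 = 1
s_27 = 8·1 + 10·8 + 0·12 + 7·2 + 11·6 = 12
s_28 = 8·12 + 10·1 + 0·8 + 7·12 + 11·2 = 4
s_29 = 8·4 + 10·12 + 0·1 + 7·8 + 11·12 = 2
s_30 = 8·2 + 10·4 + 0·12 + 7·1 + 11·8 = 8
s_31 = 8·8 + 10·2 + 0·4 + 7·12 + 11·1 = 10
s_32 = 8·10 + 10·8 + 0·2 + 7·4 + 11·12 = 8
s_33 = 8·8 + 10·10 + 0·8 + 7·2 + 11·4 = 1
s_34 = 8·1 + 10·8 + 0·10 + 7·8 + 11·2 = 10
s_35 = 8·10 + 10·1 + 0·8 + 7·10 + 11·8 = 1
s_36 = 8·1 + 10·10 + 0·1 + 7·8 + 11·10 = 1
s_37 = 8·1 + 10·1 + 0·10 + 7·1 + 11·8 = 9
s_38 = 8·9 + 10·1 + 0·1 + 7·10 + 11·1 = 7
s_39 = 8·7 + 10·9 + 0·1 + 7·1 + 11·10 = 3
s_40 = 8·3 + 10·7 + 0·9 + 7·1 + 11·1 = 8
s_41 = 8·8 + 10·3 + 0·7 + 7·9 + 11·1 = 12
s_42 = 8·12 + 10·8 + 0·3 + 7·7 + 11·9 = 12
s_43 = 8·12 + 10·12 + 0·8 + 7·3 + 11·7 = 2
s_44 = 8·2 + 10·12 + 0·12 + 7·8 + 11·3 = 4
s_45 = 8·4 + 10·2 + 0·12 + 7·12 + 11·8 = 3
s_46 = 8·3 + 10·4 + 0·2 + 7·12 + 11·12 = 7
s_47 = 8·7 + 10·3 + 0·4 + 7·2 + 11·12 = 11
s_48 = 8·11 + 10·7 + 0·3 + 7·4 + 11·2 = 0
s_49 = 8·0 + 10·11 + 0·7 + 7·3 + 11·4 = 6
s_50 = 8·6 + 10·0 + 0·11 + 7·7 + 11·3 = 0
s_51 = 8·0 + 10·6 + 0·0 + 7·11 + 11·7 = 6
s_52 = 8·6 + 10·0 + 0·6 + 7·0 + 11·11 = 0
s_53 = 8·0 + 10·6 + 0·0 + 7·6 + 11·0 = 11
s_54 = 8·11 + 10·0 + 0·6 + 7·0 + 11·6 = 11
s_55 = 8·11 + 10·11 + 0·0 + 7·6 + 11·0 = 6
s_56 = 8·6 + 10·11 + 0·11 + 7·0 + 11·6 = 3
s_57 = 8·3 + 10·6 + 0·11 + 7·11 + 11·0 = 5
s_58 = 8·5 + 10·3 + 0·6 + 7·11 + 11·11 = 8
s_59 = 8·8 + 10·5 + 0·3 + 7·6 + 11·11 = 4
s_60 = 8·4 + 10·8 + 0·5 + 7·3 + 11·6 = 4
s_61 = 8·4 + 10·4 + 0·8 + 7·5 + 11·3 = 10
s_62 = 8·10 + 10·4 + 0·4 + 7·8 + 11·5 = 10
s_63 = 8·10 + 10·10 + 0·4 + 7·4 + 11·8 = 10
s_64 = 8·10 + 10·10 + 0·10 + 7·4 + 11·4 = 5
s_65 = 8·5 + 10·10 + 0·10 + 7·10 + 11·4 = 7
s_66 = 8·7 + 10·5 + 0·10 + 7·10 + 11·10 = 0
s_67 = 8·0 + 10·7 + 0·5 + 7·10 + 11·10 = 3
s_68 = 8·3 + 10·0 + 0·7 + 7·5 + 11·10 = 0
s_69 = 8·0 + 10·3 + 0·0 + 7·7 + 11·5 = 4
s_70 = 8·4 + 10·0 + 0·3 + 7·0 + 11·7 = 5
s_71 = 8·5 + 10·4 + 0·0 + 7·3 + 11·0 = 10
s_72 = 8·10 + 10·5 + 0·4 + 7·0 + 11·3 = 7
s_73 = 8·7 + 10·10 + 0·5 + 7·4 + 11·0 = 2
s_74 = 8·2 + 10·7 + 0·10 + 7·5 + 11·4 = 9
s_75 = 8·9 + 10·2 + 0·7 + 7·10 + 11·5 = 9
s_76 = 8·9 + 10·9 + 0·2 + 7·7 + 11·10 = 9
s_77 = 8·9 + 10·9 + 0·9 + 7·2 + 11·7 = 6
s_78 = 8·6 + 10·9 + 0·9 + 7·9 + 11·2 = 2
s_79 = 8·2 + 10·6 + 0·9 + 7·9 + 11·9 = 4
s_80 = 8·4 + 10·2 + 0·6 + 7·9 + 11·9 = 6
s_81 = 8·6 + 10·4 + 0·2 + 7·6 + 11·9 = 8
s_82 = 8·8 + 10·6 + 0·4 + 7·2 + 11·6 = 9
s_83 = 8·9 + 10·8 + 0·6 + 7·4 + 11·2 = 7
s_84 = 8·7 + 10·9 + 0·8 + 7·6 + 11·4 = 11
s_85 = 8·11 + 10·7 + 0·9 + 7·8 + 11·6 = 7
s_86 = 8·7 + 10·11 + 0·7 + 7·9 + 11·8 = 5
s_87 = 8·5 + 10·7 + 0·11 + 7·7 + 11·9 = 11
s_88 = 8·11 + 10·5 + 0·7 + 7·11 + 11·7 = 6
(s_84, s_85, s_86, s_87, s_88) = (11, 7, 5, 11, 6) = (s_0, s_1, s_2, s_3, s_4), so the sequence has period 84.
209 ≡ 41 (mod 84), hence s_209 = s_41 = 12.

12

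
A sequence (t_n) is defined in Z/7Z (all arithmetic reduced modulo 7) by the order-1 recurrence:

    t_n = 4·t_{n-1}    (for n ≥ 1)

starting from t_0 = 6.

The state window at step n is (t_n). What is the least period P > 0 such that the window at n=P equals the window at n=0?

n=0: window = (6)
n=1: window = (3)
n=2: window = (5)
n=3: window = (6)
window at n=3 equals window at n=0 → period = 3

3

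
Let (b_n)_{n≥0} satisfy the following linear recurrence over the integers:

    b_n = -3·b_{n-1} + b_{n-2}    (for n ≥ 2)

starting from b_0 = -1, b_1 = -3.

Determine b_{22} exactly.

b_2 = -3·-3 + 1·-1 = 8
b_3 = -3·8 + 1·-3 = -27
b_4 = -3·-27 + 1·8 = 89
b_5 = -3·89 + 1·-27 = -294
b_6 = -3·-294 + 1·89 = 971
b_7 = -3·971 + 1·-294 = -3207
b_8 = -3·-3207 + 1·971 = 10592
b_9 = -3·10592 + 1·-3207 = -34983
b_10 = -3·-34983 + 1·10592 = 115541
b_11 = -3·115541 + 1·-34983 = -381606
b_12 = -3·-381606 + 1·115541 = 1260359
b_13 = -3·1260359 + 1·-381606 = -4162683
b_14 = -3·-4162683 + 1·1260359 = 13748408
b_15 = -3·13748408 + 1·-4162683 = -45407907
b_16 = -3·-45407907 + 1·13748408 = 149972129
b_17 = -3·149972129 + 1·-45407907 = -495324294
b_18 = -3·-495324294 + 1·149972129 = 1635945011
b_19 = -3·1635945011 + 1·-495324294 = -5403159327
b_20 = -3·-5403159327 + 1·1635945011 = 17845422992
b_21 = -3·17845422992 + 1·-5403159327 = -58939428303
b_22 = -3·-58939428303 + 1·17845422992 = 194663707901

194663707901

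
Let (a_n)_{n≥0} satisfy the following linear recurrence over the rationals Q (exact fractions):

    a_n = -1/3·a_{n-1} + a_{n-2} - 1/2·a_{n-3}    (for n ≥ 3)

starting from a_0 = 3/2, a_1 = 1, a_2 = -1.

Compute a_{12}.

a_3 = -1/3·-1 + 1·1 + -1/2·3/2 = 7/12
a_4 = -1/3·7/12 + 1·-1 + -1/2·1 = -61/36
a_5 = -1/3·-61/36 + 1·7/12 + -1/2·-1 = 89/54
a_6 = -1/3·89/54 + 1·-61/36 + -1/2·7/12 = -1643/648
a_7 = -1/3·-1643/648 + 1·89/54 + -1/2·-61/36 = 3247/972
a_8 = -1/3·3247/972 + 1·-1643/648 + -1/2·89/54 = -26087/5832
a_9 = -1/3·-26087/5832 + 1·3247/972 + -1/2·-1643/648 = 213427/34992
a_10 = -1/3·213427/34992 + 1·-26087/5832 + -1/2·3247/972 = -858331/104976
a_11 = -1/3·-858331/104976 + 1·213427/34992 + -1/2·-26087/5832 = 3483523/314928
a_12 = -1/3·3483523/314928 + 1·-858331/104976 + -1/2·213427/34992 = -28179533/1889568

-28179533/1889568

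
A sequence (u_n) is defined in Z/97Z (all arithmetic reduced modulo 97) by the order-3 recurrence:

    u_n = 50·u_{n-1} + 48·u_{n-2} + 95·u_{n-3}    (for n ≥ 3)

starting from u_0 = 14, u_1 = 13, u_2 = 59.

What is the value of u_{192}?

34

u_3 = 50·59 + 48·13 + 95·14 = 54
u_4 = 50·54 + 48·59 + 95·13 = 74
u_5 = 50·74 + 48·54 + 95·59 = 63
u_6 = 50·63 + 48·74 + 95·54 = 95
u_7 = 50·95 + 48·63 + 95·74 = 60
u_8 = 50·60 + 48·95 + 95·63 = 62
Continuing the recurrence:
  u_9 = 67;  u_10 = 95;  u_11 = 82;  u_12 = 87;  u_13 = 45;  u_14 = 54
  u_15 = 30;  u_16 = 25;  u_17 = 60;  u_18 = 66;  u_19 = 19;  u_20 = 21
  u_21 = 84;  u_22 = 29;  u_23 = 8;  u_24 = 72;  u_25 = 46;  u_26 = 17
  u_27 = 4;  u_28 = 51;  u_29 = 89;  u_30 = 3;  u_31 = 52;  u_32 = 44
  u_33 = 34;  u_34 = 22;  u_35 = 25;  u_36 = 7;  u_37 = 51;  u_38 = 23
  u_39 = 92;  u_40 = 73;  u_41 = 66;  u_42 = 24;  u_43 = 51;  u_44 = 78
  u_45 = 92;  u_46 = 94;  u_47 = 36;  u_48 = 17;  u_49 = 62;  u_50 = 61
  u_51 = 75;  u_52 = 55;  u_53 = 20;  u_54 = 95;  u_55 = 71;  u_56 = 19
  u_57 = 94;  u_58 = 38;  u_59 = 69;  u_60 = 42;  u_61 = 1;  u_62 = 85
  u_63 = 43;  u_64 = 20;  u_65 = 81;  u_66 = 74;  u_67 = 79;  u_68 = 65
  u_69 = 7;  u_70 = 14;  u_71 = 33;  u_72 = 77;  u_73 = 71;  u_74 = 2
  u_75 = 56;  u_76 = 38;  u_77 = 25;  u_78 = 52;  u_79 = 38;  u_80 = 78
  u_81 = 91;  u_82 = 70;  u_83 = 49;  u_84 = 2;  u_85 = 81;  u_86 = 71
  u_87 = 62;  u_88 = 41;  u_89 = 34;  u_90 = 52;  u_91 = 76;  u_92 = 20
  u_93 = 82;  u_94 = 58;  u_95 = 6;  u_96 = 10;  u_97 = 90;  u_98 = 21
  u_99 = 15;  u_100 = 26;  u_101 = 38;  u_102 = 14;  u_103 = 47;  u_104 = 36
  u_105 = 51;  u_106 = 13;  u_107 = 19;  u_108 = 17;  u_109 = 87;  u_110 = 84
  u_111 = 0;  u_112 = 75;  u_113 = 90;  u_114 = 49;  u_115 = 24;  u_116 = 74
  u_117 = 1;  u_118 = 62;  u_119 = 90;  u_120 = 5;  u_121 = 81;  u_122 = 36
  u_123 = 52;  u_124 = 92;  u_125 = 40;  u_126 = 7;  u_127 = 49;  u_128 = 87
  u_129 = 92;  u_130 = 45;  u_131 = 90;  u_132 = 74;  u_133 = 73;  u_134 = 38
  u_135 = 18;  u_136 = 56;  u_137 = 96;  u_138 = 80;  u_139 = 57;  u_140 = 96
  u_141 = 4;  u_142 = 38;  u_143 = 57;  u_144 = 10;  u_145 = 56;  u_146 = 62
  u_147 = 45;  u_148 = 70;  u_149 = 7;  u_150 = 31;  u_151 = 0;  u_152 = 19
  u_153 = 15;  u_154 = 13;  u_155 = 71;  u_156 = 70;  u_157 = 92;  u_158 = 58
  u_159 = 95;  u_160 = 75;  u_161 = 46;  u_162 = 84;  u_163 = 50;  u_164 = 38
  u_165 = 58;  u_166 = 65;  u_167 = 41;  u_168 = 10;  u_169 = 10;  u_170 = 25
  u_171 = 61;  u_172 = 59;  u_173 = 8;  u_174 = 6;  u_175 = 81;  u_176 = 54
  u_177 = 77;  u_178 = 72;  u_179 = 10;  u_180 = 19;  u_181 = 25;  u_182 = 8
  u_183 = 10;  u_184 = 58;  u_185 = 66;  u_186 = 50;  u_187 = 23;  u_188 = 23
  u_189 = 20;  u_190 = 21
u_191 = 50·21 + 48·20 + 95·23 = 24
u_192 = 50·24 + 48·21 + 95·20 = 34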